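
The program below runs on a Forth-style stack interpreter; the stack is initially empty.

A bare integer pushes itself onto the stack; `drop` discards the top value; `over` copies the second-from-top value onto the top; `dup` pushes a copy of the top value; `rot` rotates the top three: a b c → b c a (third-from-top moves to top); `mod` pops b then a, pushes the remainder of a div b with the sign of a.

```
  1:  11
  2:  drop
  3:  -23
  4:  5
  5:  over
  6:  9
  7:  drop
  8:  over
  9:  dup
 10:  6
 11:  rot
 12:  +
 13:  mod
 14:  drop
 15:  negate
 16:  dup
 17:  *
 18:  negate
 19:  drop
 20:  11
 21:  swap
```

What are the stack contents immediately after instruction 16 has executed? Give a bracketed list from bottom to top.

[-23, 5, 23, 23]

11      [11]
drop    []
-23     [-23]
5       [-23, 5]
over    [-23, 5, -23]
9       [-23, 5, -23, 9]
drop    [-23, 5, -23]
over    [-23, 5, -23, 5]
dup     [-23, 5, -23, 5, 5]
6       [-23, 5, -23, 5, 5, 6]
rot     [-23, 5, -23, 5, 6, 5]
+       [-23, 5, -23, 5, 11]
mod     [-23, 5, -23, 5]
drop    [-23, 5, -23]
negate  [-23, 5, 23]
dup     [-23, 5, 23, 23]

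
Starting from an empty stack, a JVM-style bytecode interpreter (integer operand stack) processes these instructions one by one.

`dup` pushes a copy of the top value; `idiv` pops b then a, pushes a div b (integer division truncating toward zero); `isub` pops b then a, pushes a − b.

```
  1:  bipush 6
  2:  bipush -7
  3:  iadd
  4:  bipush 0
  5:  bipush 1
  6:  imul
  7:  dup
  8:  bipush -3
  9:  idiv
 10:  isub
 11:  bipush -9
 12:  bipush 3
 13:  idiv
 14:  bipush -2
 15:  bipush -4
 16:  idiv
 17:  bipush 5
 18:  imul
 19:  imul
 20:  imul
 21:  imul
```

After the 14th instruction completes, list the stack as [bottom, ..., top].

bipush 6   6
bipush -7  6 -7
iadd       -1
bipush 0   -1 0
bipush 1   -1 0 1
imul       -1 0
dup        -1 0 0
bipush -3  -1 0 0 -3
idiv       -1 0 0
isub       -1 0
bipush -9  -1 0 -9
bipush 3   -1 0 -9 3
idiv       -1 0 -3
bipush -2  -1 0 -3 -2

[-1, 0, -3, -2]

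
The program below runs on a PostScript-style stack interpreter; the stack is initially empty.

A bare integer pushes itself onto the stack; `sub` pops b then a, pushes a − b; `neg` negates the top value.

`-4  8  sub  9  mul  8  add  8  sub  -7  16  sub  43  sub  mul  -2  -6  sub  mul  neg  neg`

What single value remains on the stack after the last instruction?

28512

-4   [-4]
8    [-4, 8]
sub  [-12]
9    [-12, 9]
mul  [-108]
8    [-108, 8]
add  [-100]
8    [-100, 8]
sub  [-108]
-7   [-108, -7]
16   [-108, -7, 16]
sub  [-108, -23]
43   [-108, -23, 43]
sub  [-108, -66]
mul  [7128]
-2   [7128, -2]
-6   [7128, -2, -6]
sub  [7128, 4]
mul  [28512]
neg  [-28512]
neg  [28512]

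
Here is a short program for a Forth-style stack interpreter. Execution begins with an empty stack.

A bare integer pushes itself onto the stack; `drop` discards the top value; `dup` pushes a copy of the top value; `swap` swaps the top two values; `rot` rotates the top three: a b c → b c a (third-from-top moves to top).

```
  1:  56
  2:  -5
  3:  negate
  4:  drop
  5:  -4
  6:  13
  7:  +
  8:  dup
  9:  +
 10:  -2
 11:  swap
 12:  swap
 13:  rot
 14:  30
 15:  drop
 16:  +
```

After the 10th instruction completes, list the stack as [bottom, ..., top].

56     → [56]
-5     → [56, -5]
negate → [56, 5]
drop   → [56]
-4     → [56, -4]
13     → [56, -4, 13]
+      → [56, 9]
dup    → [56, 9, 9]
+      → [56, 18]
-2     → [56, 18, -2]

[56, 18, -2]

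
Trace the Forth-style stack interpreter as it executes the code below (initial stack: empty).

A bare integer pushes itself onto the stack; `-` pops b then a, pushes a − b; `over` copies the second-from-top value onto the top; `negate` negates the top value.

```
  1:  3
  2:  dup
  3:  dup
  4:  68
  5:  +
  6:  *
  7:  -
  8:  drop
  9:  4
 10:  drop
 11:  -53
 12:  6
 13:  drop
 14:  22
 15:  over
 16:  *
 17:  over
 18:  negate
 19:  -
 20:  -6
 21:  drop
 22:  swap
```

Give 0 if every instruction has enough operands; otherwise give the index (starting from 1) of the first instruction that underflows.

3      → [3]
dup    → [3, 3]
dup    → [3, 3, 3]
68     → [3, 3, 3, 68]
+      → [3, 3, 71]
*      → [3, 213]
-      → [-210]
drop   → []
4      → [4]
drop   → []
-53    → [-53]
6      → [-53, 6]
drop   → [-53]
22     → [-53, 22]
over   → [-53, 22, -53]
*      → [-53, -1166]
over   → [-53, -1166, -53]
negate → [-53, -1166, 53]
-      → [-53, -1219]
-6     → [-53, -1219, -6]
drop   → [-53, -1219]
swap   → [-1219, -53]

0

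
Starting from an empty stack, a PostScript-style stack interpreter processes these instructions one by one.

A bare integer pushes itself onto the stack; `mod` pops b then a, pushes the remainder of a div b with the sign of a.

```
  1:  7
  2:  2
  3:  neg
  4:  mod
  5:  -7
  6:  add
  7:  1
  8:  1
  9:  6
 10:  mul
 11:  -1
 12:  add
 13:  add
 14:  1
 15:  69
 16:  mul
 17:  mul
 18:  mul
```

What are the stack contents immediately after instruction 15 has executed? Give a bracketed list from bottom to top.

[-6, 6, 1, 69]

7   -> [7]
2   -> [7, 2]
neg -> [7, -2]
mod -> [1]
-7  -> [1, -7]
add -> [-6]
1   -> [-6, 1]
1   -> [-6, 1, 1]
6   -> [-6, 1, 1, 6]
mul -> [-6, 1, 6]
-1  -> [-6, 1, 6, -1]
add -> [-6, 1, 5]
add -> [-6, 6]
1   -> [-6, 6, 1]
69  -> [-6, 6, 1, 69]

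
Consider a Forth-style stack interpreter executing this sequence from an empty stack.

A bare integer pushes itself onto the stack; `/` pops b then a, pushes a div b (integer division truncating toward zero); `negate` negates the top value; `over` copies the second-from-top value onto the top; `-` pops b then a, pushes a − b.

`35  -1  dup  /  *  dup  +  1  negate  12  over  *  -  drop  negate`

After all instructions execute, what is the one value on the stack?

-70

35     → 35
-1     → 35 -1
dup    → 35 -1 -1
/      → 35 1
*      → 35
dup    → 35 35
+      → 70
1      → 70 1
negate → 70 -1
12     → 70 -1 12
over   → 70 -1 12 -1
*      → 70 -1 -12
-      → 70 11
drop   → 70
negate → -70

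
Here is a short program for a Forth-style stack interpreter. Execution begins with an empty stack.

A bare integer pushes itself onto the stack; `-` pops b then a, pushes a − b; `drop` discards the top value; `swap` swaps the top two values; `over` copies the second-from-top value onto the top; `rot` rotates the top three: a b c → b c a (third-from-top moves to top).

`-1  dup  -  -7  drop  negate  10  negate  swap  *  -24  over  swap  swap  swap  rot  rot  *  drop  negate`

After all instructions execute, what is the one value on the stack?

24

-1     -> -1
dup    -> -1 -1
-      -> 0
-7     -> 0 -7
drop   -> 0
negate -> 0
10     -> 0 10
negate -> 0 -10
swap   -> -10 0
*      -> 0
-24    -> 0 -24
over   -> 0 -24 0
swap   -> 0 0 -24
swap   -> 0 -24 0
swap   -> 0 0 -24
rot    -> 0 -24 0
rot    -> -24 0 0
*      -> -24 0
drop   -> -24
negate -> 24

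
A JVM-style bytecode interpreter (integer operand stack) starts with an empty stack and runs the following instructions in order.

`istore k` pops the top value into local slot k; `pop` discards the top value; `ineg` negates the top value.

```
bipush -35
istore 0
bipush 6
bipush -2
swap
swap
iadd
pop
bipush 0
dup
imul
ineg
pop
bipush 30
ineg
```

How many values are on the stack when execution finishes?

1

bipush -35  -35
istore 0    (empty)
bipush 6    6
bipush -2   6 -2
swap        -2 6
swap        6 -2
iadd        4
pop         (empty)
bipush 0    0
dup         0 0
imul        0
ineg        0
pop         (empty)
bipush 30   30
ineg        -30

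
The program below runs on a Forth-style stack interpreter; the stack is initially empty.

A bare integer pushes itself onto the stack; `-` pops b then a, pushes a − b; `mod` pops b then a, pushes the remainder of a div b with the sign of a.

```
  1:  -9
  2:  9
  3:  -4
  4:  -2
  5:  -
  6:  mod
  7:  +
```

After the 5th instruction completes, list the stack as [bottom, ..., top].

-9  -9
9   -9 9
-4  -9 9 -4
-2  -9 9 -4 -2
-   -9 9 -2

[-9, 9, -2]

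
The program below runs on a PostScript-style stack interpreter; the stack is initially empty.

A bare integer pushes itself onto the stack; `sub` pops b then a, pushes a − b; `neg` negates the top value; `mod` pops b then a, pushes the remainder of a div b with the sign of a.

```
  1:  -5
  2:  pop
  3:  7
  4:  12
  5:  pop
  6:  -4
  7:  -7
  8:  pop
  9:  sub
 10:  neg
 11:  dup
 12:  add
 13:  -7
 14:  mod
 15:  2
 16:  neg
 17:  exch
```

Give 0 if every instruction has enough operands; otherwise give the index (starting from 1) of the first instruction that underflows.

0

-5    [-5]
pop   []
7     [7]
12    [7, 12]
pop   [7]
-4    [7, -4]
-7    [7, -4, -7]
pop   [7, -4]
sub   [11]
neg   [-11]
dup   [-11, -11]
add   [-22]
-7    [-22, -7]
mod   [-1]
2     [-1, 2]
neg   [-1, -2]
exch  [-2, -1]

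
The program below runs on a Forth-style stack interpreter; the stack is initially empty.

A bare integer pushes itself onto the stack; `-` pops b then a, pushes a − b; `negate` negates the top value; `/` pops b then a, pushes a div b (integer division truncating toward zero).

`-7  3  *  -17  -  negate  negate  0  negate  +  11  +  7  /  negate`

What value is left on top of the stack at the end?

-7     → [-7]
3      → [-7, 3]
*      → [-21]
-17    → [-21, -17]
-      → [-4]
negate → [4]
negate → [-4]
0      → [-4, 0]
negate → [-4, 0]
+      → [-4]
11     → [-4, 11]
+      → [7]
7      → [7, 7]
/      → [1]
negate → [-1]

-1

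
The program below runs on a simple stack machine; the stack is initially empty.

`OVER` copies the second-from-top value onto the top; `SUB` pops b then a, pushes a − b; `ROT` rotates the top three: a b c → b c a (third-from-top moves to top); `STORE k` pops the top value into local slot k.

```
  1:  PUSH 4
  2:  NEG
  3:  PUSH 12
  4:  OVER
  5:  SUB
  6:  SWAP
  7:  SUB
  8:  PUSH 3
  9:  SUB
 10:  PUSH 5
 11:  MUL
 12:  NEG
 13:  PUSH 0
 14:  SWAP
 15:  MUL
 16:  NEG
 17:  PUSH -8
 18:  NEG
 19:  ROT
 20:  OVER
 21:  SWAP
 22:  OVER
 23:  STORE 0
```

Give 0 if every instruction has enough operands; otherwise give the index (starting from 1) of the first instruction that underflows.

PUSH 4  : 4
NEG     : -4
PUSH 12 : -4 12
OVER    : -4 12 -4
SUB     : -4 16
SWAP    : 16 -4
SUB     : 20
PUSH 3  : 20 3
SUB     : 17
PUSH 5  : 17 5
MUL     : 85
NEG     : -85
PUSH 0  : -85 0
SWAP    : 0 -85
MUL     : 0
NEG     : 0
PUSH -8 : 0 -8
NEG     : 0 8
ROT  — needs 3 operands, stack has 2 → underflow

19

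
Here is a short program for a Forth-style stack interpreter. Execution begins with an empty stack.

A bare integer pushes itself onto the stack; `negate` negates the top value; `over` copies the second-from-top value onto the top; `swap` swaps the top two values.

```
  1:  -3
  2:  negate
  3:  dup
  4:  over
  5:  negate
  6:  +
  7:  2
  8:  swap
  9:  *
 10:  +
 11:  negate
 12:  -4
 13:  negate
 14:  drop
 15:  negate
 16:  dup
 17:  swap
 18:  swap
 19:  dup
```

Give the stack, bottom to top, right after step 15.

-3     -> -3
negate -> 3
dup    -> 3 3
over   -> 3 3 3
negate -> 3 3 -3
+      -> 3 0
2      -> 3 0 2
swap   -> 3 2 0
*      -> 3 0
+      -> 3
negate -> -3
-4     -> -3 -4
negate -> -3 4
drop   -> -3
negate -> 3

[3]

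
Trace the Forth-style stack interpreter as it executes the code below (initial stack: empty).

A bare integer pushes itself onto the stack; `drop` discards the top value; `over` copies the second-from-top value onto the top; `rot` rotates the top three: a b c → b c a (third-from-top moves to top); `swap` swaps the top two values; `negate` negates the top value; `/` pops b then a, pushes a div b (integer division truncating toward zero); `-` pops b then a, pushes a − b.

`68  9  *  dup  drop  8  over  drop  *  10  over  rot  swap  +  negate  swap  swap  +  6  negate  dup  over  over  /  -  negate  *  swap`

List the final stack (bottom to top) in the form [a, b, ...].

[-42, -9782]

68      68
9       68 9
*       612
dup     612 612
drop    612
8       612 8
over    612 8 612
drop    612 8
*       4896
10      4896 10
over    4896 10 4896
rot     10 4896 4896
swap    10 4896 4896
+       10 9792
negate  10 -9792
swap    -9792 10
swap    10 -9792
+       -9782
6       -9782 6
negate  -9782 -6
dup     -9782 -6 -6
over    -9782 -6 -6 -6
over    -9782 -6 -6 -6 -6
/       -9782 -6 -6 1
-       -9782 -6 -7
negate  -9782 -6 7
*       -9782 -42
swap    -42 -9782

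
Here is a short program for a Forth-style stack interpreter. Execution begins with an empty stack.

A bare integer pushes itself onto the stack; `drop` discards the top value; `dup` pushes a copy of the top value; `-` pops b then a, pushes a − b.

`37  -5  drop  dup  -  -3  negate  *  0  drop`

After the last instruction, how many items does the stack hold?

1

37     -> [37]
-5     -> [37, -5]
drop   -> [37]
dup    -> [37, 37]
-      -> [0]
-3     -> [0, -3]
negate -> [0, 3]
*      -> [0]
0      -> [0, 0]
drop   -> [0]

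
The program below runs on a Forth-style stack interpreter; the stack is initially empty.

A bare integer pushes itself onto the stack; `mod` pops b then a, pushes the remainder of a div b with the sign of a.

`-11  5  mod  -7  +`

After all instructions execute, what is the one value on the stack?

-11  -11
5    -11 5
mod  -1
-7   -1 -7
+    -8

-8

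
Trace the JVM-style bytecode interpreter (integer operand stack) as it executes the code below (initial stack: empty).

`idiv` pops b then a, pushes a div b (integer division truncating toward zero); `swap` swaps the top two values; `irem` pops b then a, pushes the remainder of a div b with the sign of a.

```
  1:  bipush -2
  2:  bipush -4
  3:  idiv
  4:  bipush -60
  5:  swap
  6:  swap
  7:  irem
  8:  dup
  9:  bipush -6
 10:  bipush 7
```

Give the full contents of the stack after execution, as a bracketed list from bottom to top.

[0, 0, -6, 7]

bipush -2  : -2
bipush -4  : -2 -4
idiv       : 0
bipush -60 : 0 -60
swap       : -60 0
swap       : 0 -60
irem       : 0
dup        : 0 0
bipush -6  : 0 0 -6
bipush 7   : 0 0 -6 7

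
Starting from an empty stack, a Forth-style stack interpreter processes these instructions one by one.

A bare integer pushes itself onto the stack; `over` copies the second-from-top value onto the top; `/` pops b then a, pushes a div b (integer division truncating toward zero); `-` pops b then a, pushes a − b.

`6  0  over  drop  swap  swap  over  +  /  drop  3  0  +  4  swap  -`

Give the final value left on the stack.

1

6    -> [6]
0    -> [6, 0]
over -> [6, 0, 6]
drop -> [6, 0]
swap -> [0, 6]
swap -> [6, 0]
over -> [6, 0, 6]
+    -> [6, 6]
/    -> [1]
drop -> []
3    -> [3]
0    -> [3, 0]
+    -> [3]
4    -> [3, 4]
swap -> [4, 3]
-    -> [1]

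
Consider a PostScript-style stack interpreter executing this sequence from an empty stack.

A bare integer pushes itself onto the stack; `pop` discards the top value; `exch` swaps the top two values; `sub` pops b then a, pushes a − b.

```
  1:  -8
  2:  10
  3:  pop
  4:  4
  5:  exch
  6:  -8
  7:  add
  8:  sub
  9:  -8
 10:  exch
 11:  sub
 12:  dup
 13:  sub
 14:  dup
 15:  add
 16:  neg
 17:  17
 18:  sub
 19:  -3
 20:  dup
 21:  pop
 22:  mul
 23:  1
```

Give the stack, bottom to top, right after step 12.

[-28, -28]

-8   → -8
10   → -8 10
pop  → -8
4    → -8 4
exch → 4 -8
-8   → 4 -8 -8
add  → 4 -16
sub  → 20
-8   → 20 -8
exch → -8 20
sub  → -28
dup  → -28 -28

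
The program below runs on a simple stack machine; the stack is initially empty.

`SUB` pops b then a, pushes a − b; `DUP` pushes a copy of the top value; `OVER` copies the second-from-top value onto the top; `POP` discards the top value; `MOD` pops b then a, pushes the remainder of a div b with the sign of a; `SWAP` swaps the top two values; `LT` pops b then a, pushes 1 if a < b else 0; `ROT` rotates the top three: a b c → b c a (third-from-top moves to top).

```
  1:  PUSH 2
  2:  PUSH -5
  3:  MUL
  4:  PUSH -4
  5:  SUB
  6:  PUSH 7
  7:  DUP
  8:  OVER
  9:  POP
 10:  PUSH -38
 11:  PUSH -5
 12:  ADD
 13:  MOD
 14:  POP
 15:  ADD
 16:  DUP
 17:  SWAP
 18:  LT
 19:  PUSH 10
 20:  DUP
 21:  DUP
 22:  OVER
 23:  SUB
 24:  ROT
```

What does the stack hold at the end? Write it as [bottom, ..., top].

PUSH 2    [2]
PUSH -5   [2, -5]
MUL       [-10]
PUSH -4   [-10, -4]
SUB       [-6]
PUSH 7    [-6, 7]
DUP       [-6, 7, 7]
OVER      [-6, 7, 7, 7]
POP       [-6, 7, 7]
PUSH -38  [-6, 7, 7, -38]
PUSH -5   [-6, 7, 7, -38, -5]
ADD       [-6, 7, 7, -43]
MOD       [-6, 7, 7]
POP       [-6, 7]
ADD       [1]
DUP       [1, 1]
SWAP      [1, 1]
LT        [0]
PUSH 10   [0, 10]
DUP       [0, 10, 10]
DUP       [0, 10, 10, 10]
OVER      [0, 10, 10, 10, 10]
SUB       [0, 10, 10, 0]
ROT       [0, 10, 0, 10]

[0, 10, 0, 10]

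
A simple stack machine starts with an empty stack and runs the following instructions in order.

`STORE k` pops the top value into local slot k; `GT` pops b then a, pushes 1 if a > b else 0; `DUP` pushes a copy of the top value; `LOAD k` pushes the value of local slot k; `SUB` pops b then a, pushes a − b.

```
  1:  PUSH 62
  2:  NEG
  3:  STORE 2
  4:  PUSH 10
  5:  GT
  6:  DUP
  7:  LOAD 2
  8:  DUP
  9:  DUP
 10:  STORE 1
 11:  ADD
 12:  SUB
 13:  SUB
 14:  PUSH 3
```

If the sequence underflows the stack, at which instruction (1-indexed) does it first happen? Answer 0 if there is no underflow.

PUSH 62  [62]
NEG      [-62]
STORE 2  []
PUSH 10  [10]
GT  — needs 2 operands, stack has 1 → underflow

5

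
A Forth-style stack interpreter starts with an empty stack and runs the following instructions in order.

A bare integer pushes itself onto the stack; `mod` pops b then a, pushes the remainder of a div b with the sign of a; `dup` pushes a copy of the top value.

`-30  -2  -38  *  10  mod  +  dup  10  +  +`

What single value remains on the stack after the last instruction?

-30  -30
-2   -30 -2
-38  -30 -2 -38
*    -30 76
10   -30 76 10
mod  -30 6
+    -24
dup  -24 -24
10   -24 -24 10
+    -24 -14
+    -38

-38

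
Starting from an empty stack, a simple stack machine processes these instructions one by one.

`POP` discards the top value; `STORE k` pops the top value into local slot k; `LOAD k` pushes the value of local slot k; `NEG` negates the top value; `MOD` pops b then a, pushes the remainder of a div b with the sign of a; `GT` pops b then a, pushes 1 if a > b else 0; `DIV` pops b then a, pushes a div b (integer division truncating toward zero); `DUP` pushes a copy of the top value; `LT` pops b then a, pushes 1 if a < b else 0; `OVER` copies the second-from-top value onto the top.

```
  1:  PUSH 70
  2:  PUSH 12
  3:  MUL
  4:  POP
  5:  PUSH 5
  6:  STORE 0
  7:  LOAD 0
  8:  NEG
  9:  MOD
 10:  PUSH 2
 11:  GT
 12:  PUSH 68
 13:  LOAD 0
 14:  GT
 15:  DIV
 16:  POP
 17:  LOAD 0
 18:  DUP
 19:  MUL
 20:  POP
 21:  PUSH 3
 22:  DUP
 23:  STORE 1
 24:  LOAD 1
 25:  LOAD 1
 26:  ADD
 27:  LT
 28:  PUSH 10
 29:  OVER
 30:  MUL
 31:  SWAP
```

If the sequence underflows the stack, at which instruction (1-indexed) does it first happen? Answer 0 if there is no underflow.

9

PUSH 70 -> [70]
PUSH 12 -> [70, 12]
MUL     -> [840]
POP     -> []
PUSH 5  -> [5]
STORE 0 -> []
LOAD 0  -> [5]
NEG     -> [-5]
MOD  — needs 2 operands, stack has 1 → underflow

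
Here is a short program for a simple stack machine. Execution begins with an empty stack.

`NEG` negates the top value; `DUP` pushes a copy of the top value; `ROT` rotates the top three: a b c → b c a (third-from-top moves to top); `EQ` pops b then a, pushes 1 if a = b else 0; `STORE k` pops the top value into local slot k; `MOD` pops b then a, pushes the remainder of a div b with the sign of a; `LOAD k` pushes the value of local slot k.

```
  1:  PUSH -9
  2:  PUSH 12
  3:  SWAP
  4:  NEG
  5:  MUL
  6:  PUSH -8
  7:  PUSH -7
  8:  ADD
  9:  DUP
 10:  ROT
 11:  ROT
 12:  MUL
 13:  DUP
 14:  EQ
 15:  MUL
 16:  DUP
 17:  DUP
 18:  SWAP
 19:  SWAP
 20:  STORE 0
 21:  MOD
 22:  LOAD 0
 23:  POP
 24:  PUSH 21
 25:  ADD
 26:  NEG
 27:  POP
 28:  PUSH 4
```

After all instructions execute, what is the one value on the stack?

PUSH -9 → [-9]
PUSH 12 → [-9, 12]
SWAP    → [12, -9]
NEG     → [12, 9]
MUL     → [108]
PUSH -8 → [108, -8]
PUSH -7 → [108, -8, -7]
ADD     → [108, -15]
DUP     → [108, -15, -15]
ROT     → [-15, -15, 108]
ROT     → [-15, 108, -15]
MUL     → [-15, -1620]
DUP     → [-15, -1620, -1620]
EQ      → [-15, 1]
MUL     → [-15]
DUP     → [-15, -15]
DUP     → [-15, -15, -15]
SWAP    → [-15, -15, -15]
SWAP    → [-15, -15, -15]
STORE 0 → [-15, -15]
MOD     → [0]
LOAD 0  → [0, -15]
POP     → [0]
PUSH 21 → [0, 21]
ADD     → [21]
NEG     → [-21]
POP     → []
PUSH 4  → [4]

4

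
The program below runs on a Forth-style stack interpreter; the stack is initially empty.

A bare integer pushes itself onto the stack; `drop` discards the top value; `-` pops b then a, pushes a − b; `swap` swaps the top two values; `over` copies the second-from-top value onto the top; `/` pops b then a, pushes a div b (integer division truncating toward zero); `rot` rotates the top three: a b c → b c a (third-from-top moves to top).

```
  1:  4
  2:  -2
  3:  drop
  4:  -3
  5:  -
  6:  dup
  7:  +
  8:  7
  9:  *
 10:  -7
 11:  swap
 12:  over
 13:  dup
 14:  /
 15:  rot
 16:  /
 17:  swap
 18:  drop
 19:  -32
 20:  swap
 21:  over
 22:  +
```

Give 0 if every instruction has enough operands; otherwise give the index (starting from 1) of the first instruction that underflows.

4    -> 4
-2   -> 4 -2
drop -> 4
-3   -> 4 -3
-    -> 7
dup  -> 7 7
+    -> 14
7    -> 14 7
*    -> 98
-7   -> 98 -7
swap -> -7 98
over -> -7 98 -7
dup  -> -7 98 -7 -7
/    -> -7 98 1
rot  -> 98 1 -7
/    -> 98 0
swap -> 0 98
drop -> 0
-32  -> 0 -32
swap -> -32 0
over -> -32 0 -32
+    -> -32 -32

0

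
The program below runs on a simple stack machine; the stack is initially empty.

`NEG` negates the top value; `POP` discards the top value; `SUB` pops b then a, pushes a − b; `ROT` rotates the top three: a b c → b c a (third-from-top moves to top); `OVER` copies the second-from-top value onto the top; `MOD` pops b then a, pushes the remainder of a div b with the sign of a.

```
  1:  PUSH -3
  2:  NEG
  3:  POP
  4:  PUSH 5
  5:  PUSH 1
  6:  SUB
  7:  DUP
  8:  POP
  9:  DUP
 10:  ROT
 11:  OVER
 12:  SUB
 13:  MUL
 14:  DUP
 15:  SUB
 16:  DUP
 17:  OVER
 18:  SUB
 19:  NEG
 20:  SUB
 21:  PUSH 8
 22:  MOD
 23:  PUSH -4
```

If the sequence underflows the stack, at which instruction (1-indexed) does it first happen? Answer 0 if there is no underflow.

PUSH -3  [-3]
NEG      [3]
POP      []
PUSH 5   [5]
PUSH 1   [5, 1]
SUB      [4]
DUP      [4, 4]
POP      [4]
DUP      [4, 4]
ROT  — needs 3 operands, stack has 2 → underflow

10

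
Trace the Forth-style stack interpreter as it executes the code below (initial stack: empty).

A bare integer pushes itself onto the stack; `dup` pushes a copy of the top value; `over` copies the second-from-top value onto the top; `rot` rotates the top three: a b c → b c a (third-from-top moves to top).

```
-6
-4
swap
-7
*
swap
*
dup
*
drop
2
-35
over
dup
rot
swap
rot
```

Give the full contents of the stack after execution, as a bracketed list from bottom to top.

-6   → -6
-4   → -6 -4
swap → -4 -6
-7   → -4 -6 -7
*    → -4 42
swap → 42 -4
*    → -168
dup  → -168 -168
*    → 28224
drop → (empty)
2    → 2
-35  → 2 -35
over → 2 -35 2
dup  → 2 -35 2 2
rot  → 2 2 2 -35
swap → 2 2 -35 2
rot  → 2 -35 2 2

[2, -35, 2, 2]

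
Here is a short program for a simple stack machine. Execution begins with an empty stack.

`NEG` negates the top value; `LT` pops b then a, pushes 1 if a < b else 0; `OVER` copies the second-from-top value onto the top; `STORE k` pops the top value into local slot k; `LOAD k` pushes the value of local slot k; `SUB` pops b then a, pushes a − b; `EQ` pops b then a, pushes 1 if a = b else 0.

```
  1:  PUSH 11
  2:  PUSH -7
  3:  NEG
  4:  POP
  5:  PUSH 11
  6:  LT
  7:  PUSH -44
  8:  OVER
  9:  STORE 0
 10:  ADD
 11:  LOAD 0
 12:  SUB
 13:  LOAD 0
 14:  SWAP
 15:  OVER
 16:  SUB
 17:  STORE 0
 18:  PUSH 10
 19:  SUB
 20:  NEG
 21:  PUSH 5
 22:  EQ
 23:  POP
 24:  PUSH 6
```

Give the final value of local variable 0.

-44

PUSH 11  → [11]
PUSH -7  → [11, -7]
NEG      → [11, 7]
POP      → [11]
PUSH 11  → [11, 11]
LT       → [0]
PUSH -44 → [0, -44]
OVER     → [0, -44, 0]
STORE 0  → [0, -44]
ADD      → [-44]
LOAD 0   → [-44, 0]
SUB      → [-44]
LOAD 0   → [-44, 0]
SWAP     → [0, -44]
OVER     → [0, -44, 0]
SUB      → [0, -44]
STORE 0  → [0]
PUSH 10  → [0, 10]
SUB      → [-10]
NEG      → [10]
PUSH 5   → [10, 5]
EQ       → [0]
POP      → []
PUSH 6   → [6]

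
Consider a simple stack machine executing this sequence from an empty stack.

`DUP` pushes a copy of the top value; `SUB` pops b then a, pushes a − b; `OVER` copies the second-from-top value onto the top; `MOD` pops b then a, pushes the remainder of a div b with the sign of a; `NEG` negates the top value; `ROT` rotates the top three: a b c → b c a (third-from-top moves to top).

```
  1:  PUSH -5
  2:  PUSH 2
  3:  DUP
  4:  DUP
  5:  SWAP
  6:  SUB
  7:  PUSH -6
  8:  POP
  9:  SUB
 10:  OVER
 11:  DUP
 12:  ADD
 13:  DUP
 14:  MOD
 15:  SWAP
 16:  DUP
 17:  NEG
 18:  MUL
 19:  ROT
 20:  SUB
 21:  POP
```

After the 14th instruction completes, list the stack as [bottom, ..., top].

PUSH -5 -> -5
PUSH 2  -> -5 2
DUP     -> -5 2 2
DUP     -> -5 2 2 2
SWAP    -> -5 2 2 2
SUB     -> -5 2 0
PUSH -6 -> -5 2 0 -6
POP     -> -5 2 0
SUB     -> -5 2
OVER    -> -5 2 -5
DUP     -> -5 2 -5 -5
ADD     -> -5 2 -10
DUP     -> -5 2 -10 -10
MOD     -> -5 2 0

[-5, 2, 0]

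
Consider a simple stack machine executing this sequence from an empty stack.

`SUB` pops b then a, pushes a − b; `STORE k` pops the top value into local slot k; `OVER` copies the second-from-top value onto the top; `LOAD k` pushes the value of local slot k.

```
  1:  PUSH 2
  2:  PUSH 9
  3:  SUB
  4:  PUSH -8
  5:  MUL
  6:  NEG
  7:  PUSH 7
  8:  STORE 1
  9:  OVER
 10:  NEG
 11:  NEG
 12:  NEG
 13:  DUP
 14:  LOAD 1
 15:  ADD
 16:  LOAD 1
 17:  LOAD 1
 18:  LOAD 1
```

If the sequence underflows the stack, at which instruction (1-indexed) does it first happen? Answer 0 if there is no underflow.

PUSH 2  → 2
PUSH 9  → 2 9
SUB     → -7
PUSH -8 → -7 -8
MUL     → 56
NEG     → -56
PUSH 7  → -56 7
STORE 1 → -56
OVER  — needs 2 operands, stack has 1 → underflow

9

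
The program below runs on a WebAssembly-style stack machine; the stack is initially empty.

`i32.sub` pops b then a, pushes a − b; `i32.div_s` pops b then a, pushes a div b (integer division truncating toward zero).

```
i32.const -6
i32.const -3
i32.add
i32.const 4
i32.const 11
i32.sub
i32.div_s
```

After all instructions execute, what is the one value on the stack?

1

i32.const -6  -6
i32.const -3  -6 -3
i32.add       -9
i32.const 4   -9 4
i32.const 11  -9 4 11
i32.sub       -9 -7
i32.div_s     1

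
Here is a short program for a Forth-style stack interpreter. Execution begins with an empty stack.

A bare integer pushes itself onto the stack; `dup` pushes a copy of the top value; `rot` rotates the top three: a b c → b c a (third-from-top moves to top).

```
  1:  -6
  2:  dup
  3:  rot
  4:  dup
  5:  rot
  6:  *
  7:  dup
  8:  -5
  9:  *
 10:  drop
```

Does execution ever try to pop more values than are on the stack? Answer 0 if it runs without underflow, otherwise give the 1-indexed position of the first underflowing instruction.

-6  -> -6
dup -> -6 -6
rot  — needs 3 operands, stack has 2 → underflow

3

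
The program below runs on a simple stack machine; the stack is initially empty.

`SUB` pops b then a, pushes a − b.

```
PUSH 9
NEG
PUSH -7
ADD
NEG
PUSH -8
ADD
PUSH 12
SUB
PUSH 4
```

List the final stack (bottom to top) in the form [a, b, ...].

PUSH 9   [9]
NEG      [-9]
PUSH -7  [-9, -7]
ADD      [-16]
NEG      [16]
PUSH -8  [16, -8]
ADD      [8]
PUSH 12  [8, 12]
SUB      [-4]
PUSH 4   [-4, 4]

[-4, 4]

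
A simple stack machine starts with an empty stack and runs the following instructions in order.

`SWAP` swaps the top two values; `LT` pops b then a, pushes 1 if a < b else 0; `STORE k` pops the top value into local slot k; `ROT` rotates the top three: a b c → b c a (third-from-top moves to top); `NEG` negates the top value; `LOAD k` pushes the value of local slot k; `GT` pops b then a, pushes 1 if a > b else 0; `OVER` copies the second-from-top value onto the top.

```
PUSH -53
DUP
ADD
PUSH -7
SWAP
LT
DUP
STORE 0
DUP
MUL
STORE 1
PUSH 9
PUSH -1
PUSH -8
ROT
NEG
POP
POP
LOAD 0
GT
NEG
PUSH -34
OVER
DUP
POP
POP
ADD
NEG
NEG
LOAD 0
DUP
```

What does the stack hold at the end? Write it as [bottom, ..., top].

[-34, 0, 0]

PUSH -53 : -53
DUP      : -53 -53
ADD      : -106
PUSH -7  : -106 -7
SWAP     : -7 -106
LT       : 0
DUP      : 0 0
STORE 0  : 0
DUP      : 0 0
MUL      : 0
STORE 1  : (empty)
PUSH 9   : 9
PUSH -1  : 9 -1
PUSH -8  : 9 -1 -8
ROT      : -1 -8 9
NEG      : -1 -8 -9
POP      : -1 -8
POP      : -1
LOAD 0   : -1 0
GT       : 0
NEG      : 0
PUSH -34 : 0 -34
OVER     : 0 -34 0
DUP      : 0 -34 0 0
POP      : 0 -34 0
POP      : 0 -34
ADD      : -34
NEG      : 34
NEG      : -34
LOAD 0   : -34 0
DUP      : -34 0 0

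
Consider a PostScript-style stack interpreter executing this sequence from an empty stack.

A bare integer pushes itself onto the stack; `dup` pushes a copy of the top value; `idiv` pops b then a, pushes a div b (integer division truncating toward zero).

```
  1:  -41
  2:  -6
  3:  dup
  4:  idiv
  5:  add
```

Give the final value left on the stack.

-40

-41  → [-41]
-6   → [-41, -6]
dup  → [-41, -6, -6]
idiv → [-41, 1]
add  → [-40]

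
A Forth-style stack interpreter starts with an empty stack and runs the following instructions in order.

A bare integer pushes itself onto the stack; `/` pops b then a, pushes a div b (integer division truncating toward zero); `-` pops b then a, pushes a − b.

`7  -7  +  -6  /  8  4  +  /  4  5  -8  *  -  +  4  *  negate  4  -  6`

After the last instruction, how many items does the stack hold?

7      → 7
-7     → 7 -7
+      → 0
-6     → 0 -6
/      → 0
8      → 0 8
4      → 0 8 4
+      → 0 12
/      → 0
4      → 0 4
5      → 0 4 5
-8     → 0 4 5 -8
*      → 0 4 -40
-      → 0 44
+      → 44
4      → 44 4
*      → 176
negate → -176
4      → -176 4
-      → -180
6      → -180 6

2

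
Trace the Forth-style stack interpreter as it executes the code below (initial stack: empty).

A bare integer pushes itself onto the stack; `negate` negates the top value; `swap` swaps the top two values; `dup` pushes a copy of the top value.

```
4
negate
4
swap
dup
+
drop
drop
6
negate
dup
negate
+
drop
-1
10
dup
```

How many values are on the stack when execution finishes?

4      → [4]
negate → [-4]
4      → [-4, 4]
swap   → [4, -4]
dup    → [4, -4, -4]
+      → [4, -8]
drop   → [4]
drop   → []
6      → [6]
negate → [-6]
dup    → [-6, -6]
negate → [-6, 6]
+      → [0]
drop   → []
-1     → [-1]
10     → [-1, 10]
dup    → [-1, 10, 10]

3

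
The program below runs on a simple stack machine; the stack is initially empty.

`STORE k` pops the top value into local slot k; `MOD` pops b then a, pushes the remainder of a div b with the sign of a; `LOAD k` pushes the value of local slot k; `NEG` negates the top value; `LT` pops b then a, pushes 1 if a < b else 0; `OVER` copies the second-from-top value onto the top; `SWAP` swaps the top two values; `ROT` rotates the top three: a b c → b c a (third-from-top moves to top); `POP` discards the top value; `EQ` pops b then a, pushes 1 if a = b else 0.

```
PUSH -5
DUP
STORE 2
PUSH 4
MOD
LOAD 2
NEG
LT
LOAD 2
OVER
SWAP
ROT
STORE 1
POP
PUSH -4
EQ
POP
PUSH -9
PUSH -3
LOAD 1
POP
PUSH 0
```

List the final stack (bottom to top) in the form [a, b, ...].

PUSH -5 → -5
DUP     → -5 -5
STORE 2 → -5
PUSH 4  → -5 4
MOD     → -1
LOAD 2  → -1 -5
NEG     → -1 5
LT      → 1
LOAD 2  → 1 -5
OVER    → 1 -5 1
SWAP    → 1 1 -5
ROT     → 1 -5 1
STORE 1 → 1 -5
POP     → 1
PUSH -4 → 1 -4
EQ      → 0
POP     → (empty)
PUSH -9 → -9
PUSH -3 → -9 -3
LOAD 1  → -9 -3 1
POP     → -9 -3
PUSH 0  → -9 -3 0

[-9, -3, 0]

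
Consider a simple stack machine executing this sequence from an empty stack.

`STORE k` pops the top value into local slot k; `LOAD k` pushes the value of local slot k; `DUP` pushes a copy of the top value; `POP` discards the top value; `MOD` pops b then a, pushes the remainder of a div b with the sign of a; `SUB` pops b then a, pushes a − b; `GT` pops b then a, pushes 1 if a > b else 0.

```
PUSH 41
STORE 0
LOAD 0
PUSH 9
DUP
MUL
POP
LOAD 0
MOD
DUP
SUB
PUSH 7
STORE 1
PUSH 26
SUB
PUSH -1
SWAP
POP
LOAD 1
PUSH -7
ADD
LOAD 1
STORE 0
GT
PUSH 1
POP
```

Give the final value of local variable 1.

PUSH 41  [41]
STORE 0  []
LOAD 0   [41]
PUSH 9   [41, 9]
DUP      [41, 9, 9]
MUL      [41, 81]
POP      [41]
LOAD 0   [41, 41]
MOD      [0]
DUP      [0, 0]
SUB      [0]
PUSH 7   [0, 7]
STORE 1  [0]
PUSH 26  [0, 26]
SUB      [-26]
PUSH -1  [-26, -1]
SWAP     [-1, -26]
POP      [-1]
LOAD 1   [-1, 7]
PUSH -7  [-1, 7, -7]
ADD      [-1, 0]
LOAD 1   [-1, 0, 7]
STORE 0  [-1, 0]
GT       [0]
PUSH 1   [0, 1]
POP      [0]

7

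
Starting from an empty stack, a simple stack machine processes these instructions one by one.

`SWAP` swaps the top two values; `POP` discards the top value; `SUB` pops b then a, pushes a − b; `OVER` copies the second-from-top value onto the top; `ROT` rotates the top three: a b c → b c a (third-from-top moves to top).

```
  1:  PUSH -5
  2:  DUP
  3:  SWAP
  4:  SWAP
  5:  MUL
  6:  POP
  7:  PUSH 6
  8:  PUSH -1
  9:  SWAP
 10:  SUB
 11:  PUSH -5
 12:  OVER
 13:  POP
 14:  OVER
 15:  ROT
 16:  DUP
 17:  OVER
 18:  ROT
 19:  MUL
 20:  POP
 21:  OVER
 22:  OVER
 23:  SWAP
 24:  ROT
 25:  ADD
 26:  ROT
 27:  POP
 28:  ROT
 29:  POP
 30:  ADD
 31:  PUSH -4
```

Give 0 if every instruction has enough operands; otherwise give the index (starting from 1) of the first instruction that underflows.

0

PUSH -5 : [-5]
DUP     : [-5, -5]
SWAP    : [-5, -5]
SWAP    : [-5, -5]
MUL     : [25]
POP     : []
PUSH 6  : [6]
PUSH -1 : [6, -1]
SWAP    : [-1, 6]
SUB     : [-7]
PUSH -5 : [-7, -5]
OVER    : [-7, -5, -7]
POP     : [-7, -5]
OVER    : [-7, -5, -7]
ROT     : [-5, -7, -7]
DUP     : [-5, -7, -7, -7]
OVER    : [-5, -7, -7, -7, -7]
ROT     : [-5, -7, -7, -7, -7]
MUL     : [-5, -7, -7, 49]
POP     : [-5, -7, -7]
OVER    : [-5, -7, -7, -7]
OVER    : [-5, -7, -7, -7, -7]
SWAP    : [-5, -7, -7, -7, -7]
ROT     : [-5, -7, -7, -7, -7]
ADD     : [-5, -7, -7, -14]
ROT     : [-5, -7, -14, -7]
POP     : [-5, -7, -14]
ROT     : [-7, -14, -5]
POP     : [-7, -14]
ADD     : [-21]
PUSH -4 : [-21, -4]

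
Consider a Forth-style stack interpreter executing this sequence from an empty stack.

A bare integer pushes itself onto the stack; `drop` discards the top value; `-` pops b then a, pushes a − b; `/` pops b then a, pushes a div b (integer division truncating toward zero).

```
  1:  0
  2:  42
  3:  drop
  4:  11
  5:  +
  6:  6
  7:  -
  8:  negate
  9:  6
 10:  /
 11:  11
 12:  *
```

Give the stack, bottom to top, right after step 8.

[-5]

0      → [0]
42     → [0, 42]
drop   → [0]
11     → [0, 11]
+      → [11]
6      → [11, 6]
-      → [5]
negate → [-5]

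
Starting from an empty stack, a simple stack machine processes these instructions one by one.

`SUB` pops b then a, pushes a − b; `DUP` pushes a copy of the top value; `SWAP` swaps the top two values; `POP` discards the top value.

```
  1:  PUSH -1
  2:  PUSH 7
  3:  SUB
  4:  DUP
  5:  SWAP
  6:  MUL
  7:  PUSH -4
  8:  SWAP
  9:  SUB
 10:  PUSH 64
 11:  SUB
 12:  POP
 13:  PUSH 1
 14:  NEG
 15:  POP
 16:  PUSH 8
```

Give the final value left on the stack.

8

PUSH -1 : [-1]
PUSH 7  : [-1, 7]
SUB     : [-8]
DUP     : [-8, -8]
SWAP    : [-8, -8]
MUL     : [64]
PUSH -4 : [64, -4]
SWAP    : [-4, 64]
SUB     : [-68]
PUSH 64 : [-68, 64]
SUB     : [-132]
POP     : []
PUSH 1  : [1]
NEG     : [-1]
POP     : []
PUSH 8  : [8]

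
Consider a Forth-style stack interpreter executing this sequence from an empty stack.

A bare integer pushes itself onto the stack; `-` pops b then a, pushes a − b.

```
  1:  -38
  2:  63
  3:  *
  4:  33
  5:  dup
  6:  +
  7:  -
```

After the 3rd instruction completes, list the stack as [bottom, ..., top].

[-2394]

-38 -> [-38]
63  -> [-38, 63]
*   -> [-2394]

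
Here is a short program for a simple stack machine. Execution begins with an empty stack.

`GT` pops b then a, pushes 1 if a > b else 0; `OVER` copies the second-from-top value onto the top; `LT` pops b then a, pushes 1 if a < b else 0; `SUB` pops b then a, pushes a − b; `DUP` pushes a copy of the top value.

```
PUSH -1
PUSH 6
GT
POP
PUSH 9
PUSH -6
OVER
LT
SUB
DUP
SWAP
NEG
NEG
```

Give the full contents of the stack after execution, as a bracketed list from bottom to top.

[8, 8]

PUSH -1 -> [-1]
PUSH 6  -> [-1, 6]
GT      -> [0]
POP     -> []
PUSH 9  -> [9]
PUSH -6 -> [9, -6]
OVER    -> [9, -6, 9]
LT      -> [9, 1]
SUB     -> [8]
DUP     -> [8, 8]
SWAP    -> [8, 8]
NEG     -> [8, -8]
NEG     -> [8, 8]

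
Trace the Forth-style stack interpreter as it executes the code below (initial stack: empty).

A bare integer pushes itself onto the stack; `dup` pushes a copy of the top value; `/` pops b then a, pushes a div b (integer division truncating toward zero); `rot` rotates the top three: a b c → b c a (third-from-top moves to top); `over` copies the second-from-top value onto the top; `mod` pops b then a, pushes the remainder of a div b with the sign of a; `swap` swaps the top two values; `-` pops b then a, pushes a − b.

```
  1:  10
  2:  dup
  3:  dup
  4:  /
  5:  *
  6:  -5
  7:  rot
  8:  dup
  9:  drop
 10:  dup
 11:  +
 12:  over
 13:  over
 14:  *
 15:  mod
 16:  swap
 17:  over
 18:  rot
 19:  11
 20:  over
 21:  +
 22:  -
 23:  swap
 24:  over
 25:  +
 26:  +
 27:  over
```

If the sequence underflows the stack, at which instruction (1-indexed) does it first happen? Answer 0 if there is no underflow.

7

10   10
dup  10 10
dup  10 10 10
/    10 1
*    10
-5   10 -5
rot  — needs 3 operands, stack has 2 → underflow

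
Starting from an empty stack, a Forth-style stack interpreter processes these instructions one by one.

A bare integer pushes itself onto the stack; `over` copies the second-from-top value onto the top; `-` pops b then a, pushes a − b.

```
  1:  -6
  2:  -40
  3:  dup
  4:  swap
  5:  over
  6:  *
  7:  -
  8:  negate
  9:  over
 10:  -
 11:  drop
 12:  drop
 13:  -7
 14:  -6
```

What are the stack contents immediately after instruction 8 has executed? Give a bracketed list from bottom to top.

-6     -> [-6]
-40    -> [-6, -40]
dup    -> [-6, -40, -40]
swap   -> [-6, -40, -40]
over   -> [-6, -40, -40, -40]
*      -> [-6, -40, 1600]
-      -> [-6, -1640]
negate -> [-6, 1640]

[-6, 1640]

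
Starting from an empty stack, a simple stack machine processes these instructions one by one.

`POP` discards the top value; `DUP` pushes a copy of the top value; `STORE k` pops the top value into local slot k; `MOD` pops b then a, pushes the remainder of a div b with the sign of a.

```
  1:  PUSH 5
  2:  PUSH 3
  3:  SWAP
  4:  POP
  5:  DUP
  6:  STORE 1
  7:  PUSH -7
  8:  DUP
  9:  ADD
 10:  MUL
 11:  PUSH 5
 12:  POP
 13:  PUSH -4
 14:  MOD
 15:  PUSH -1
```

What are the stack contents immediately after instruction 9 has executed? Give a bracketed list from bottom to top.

[3, -14]

PUSH 5  -> [5]
PUSH 3  -> [5, 3]
SWAP    -> [3, 5]
POP     -> [3]
DUP     -> [3, 3]
STORE 1 -> [3]
PUSH -7 -> [3, -7]
DUP     -> [3, -7, -7]
ADD     -> [3, -14]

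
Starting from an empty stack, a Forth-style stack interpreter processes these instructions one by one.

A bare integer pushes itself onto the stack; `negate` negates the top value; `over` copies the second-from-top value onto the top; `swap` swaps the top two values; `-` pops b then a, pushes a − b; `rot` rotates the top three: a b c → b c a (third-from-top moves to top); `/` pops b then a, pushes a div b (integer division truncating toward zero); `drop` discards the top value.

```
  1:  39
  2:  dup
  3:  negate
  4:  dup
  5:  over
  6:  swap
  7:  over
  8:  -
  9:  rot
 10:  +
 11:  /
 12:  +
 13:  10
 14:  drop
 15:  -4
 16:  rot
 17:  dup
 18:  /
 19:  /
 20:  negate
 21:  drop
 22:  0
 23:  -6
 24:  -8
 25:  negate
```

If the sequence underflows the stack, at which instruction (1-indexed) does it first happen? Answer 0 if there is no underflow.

16

39     -> 39
dup    -> 39 39
negate -> 39 -39
dup    -> 39 -39 -39
over   -> 39 -39 -39 -39
swap   -> 39 -39 -39 -39
over   -> 39 -39 -39 -39 -39
-      -> 39 -39 -39 0
rot    -> 39 -39 0 -39
+      -> 39 -39 -39
/      -> 39 1
+      -> 40
10     -> 40 10
drop   -> 40
-4     -> 40 -4
rot  — needs 3 operands, stack has 2 → underflow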